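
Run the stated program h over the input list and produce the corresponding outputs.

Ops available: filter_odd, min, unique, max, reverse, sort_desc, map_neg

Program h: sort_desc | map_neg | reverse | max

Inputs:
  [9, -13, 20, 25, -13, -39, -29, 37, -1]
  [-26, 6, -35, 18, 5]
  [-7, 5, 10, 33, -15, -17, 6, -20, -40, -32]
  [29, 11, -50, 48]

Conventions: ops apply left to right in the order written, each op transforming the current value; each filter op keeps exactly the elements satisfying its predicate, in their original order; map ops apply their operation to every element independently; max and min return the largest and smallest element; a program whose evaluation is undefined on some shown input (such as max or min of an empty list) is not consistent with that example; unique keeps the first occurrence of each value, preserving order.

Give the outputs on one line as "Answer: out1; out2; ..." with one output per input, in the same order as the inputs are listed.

39; 35; 40; 50

Execution, op by op:
  [9, -13, 20, 25, -13, -39, -29, 37, -1] -> [37, 25, 20, 9, -1, -13, -13, -29, -39] -> [-37, -25, -20, -9, 1, 13, 13, 29, 39] -> [39, 29, 13, 13, 1, -9, -20, -25, -37] -> 39
  [-26, 6, -35, 18, 5] -> [18, 6, 5, -26, -35] -> [-18, -6, -5, 26, 35] -> [35, 26, -5, -6, -18] -> 35
  [-7, 5, 10, 33, -15, -17, 6, -20, -40, -32] -> [33, 10, 6, 5, -7, -15, -17, -20, -32, -40] -> [-33, -10, -6, -5, 7, 15, 17, 20, 32, 40] -> [40, 32, 20, 17, 15, 7, -5, -6, -10, -33] -> 40
  [29, 11, -50, 48] -> [48, 29, 11, -50] -> [-48, -29, -11, 50] -> [50, -11, -29, -48] -> 50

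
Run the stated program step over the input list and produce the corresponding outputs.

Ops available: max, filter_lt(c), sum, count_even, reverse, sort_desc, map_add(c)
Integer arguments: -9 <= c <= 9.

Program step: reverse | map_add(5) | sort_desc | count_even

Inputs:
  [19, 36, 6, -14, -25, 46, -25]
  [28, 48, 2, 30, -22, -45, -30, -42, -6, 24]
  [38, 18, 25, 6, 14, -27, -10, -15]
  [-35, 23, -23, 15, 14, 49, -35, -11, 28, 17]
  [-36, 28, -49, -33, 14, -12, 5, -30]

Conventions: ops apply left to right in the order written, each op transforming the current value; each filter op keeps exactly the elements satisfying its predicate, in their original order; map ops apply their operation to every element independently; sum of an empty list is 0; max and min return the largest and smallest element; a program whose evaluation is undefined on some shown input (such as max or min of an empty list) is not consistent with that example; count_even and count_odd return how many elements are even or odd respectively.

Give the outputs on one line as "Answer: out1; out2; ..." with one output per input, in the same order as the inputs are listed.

3; 1; 3; 8; 3

Execution, op by op:
  [19, 36, 6, -14, -25, 46, -25] -> [-25, 46, -25, -14, 6, 36, 19] -> [-20, 51, -20, -9, 11, 41, 24] -> [51, 41, 24, 11, -9, -20, -20] -> 3
  [28, 48, 2, 30, -22, -45, -30, -42, -6, 24] -> [24, -6, -42, -30, -45, -22, 30, 2, 48, 28] -> [29, -1, -37, -25, -40, -17, 35, 7, 53, 33] -> [53, 35, 33, 29, 7, -1, -17, -25, -37, -40] -> 1
  [38, 18, 25, 6, 14, -27, -10, -15] -> [-15, -10, -27, 14, 6, 25, 18, 38] -> [-10, -5, -22, 19, 11, 30, 23, 43] -> [43, 30, 23, 19, 11, -5, -10, -22] -> 3
  [-35, 23, -23, 15, 14, 49, -35, -11, 28, 17] -> [17, 28, -11, -35, 49, 14, 15, -23, 23, -35] -> [22, 33, -6, -30, 54, 19, 20, -18, 28, -30] -> [54, 33, 28, 22, 20, 19, -6, -18, -30, -30] -> 8
  [-36, 28, -49, -33, 14, -12, 5, -30] -> [-30, 5, -12, 14, -33, -49, 28, -36] -> [-25, 10, -7, 19, -28, -44, 33, -31] -> [33, 19, 10, -7, -25, -28, -31, -44] -> 3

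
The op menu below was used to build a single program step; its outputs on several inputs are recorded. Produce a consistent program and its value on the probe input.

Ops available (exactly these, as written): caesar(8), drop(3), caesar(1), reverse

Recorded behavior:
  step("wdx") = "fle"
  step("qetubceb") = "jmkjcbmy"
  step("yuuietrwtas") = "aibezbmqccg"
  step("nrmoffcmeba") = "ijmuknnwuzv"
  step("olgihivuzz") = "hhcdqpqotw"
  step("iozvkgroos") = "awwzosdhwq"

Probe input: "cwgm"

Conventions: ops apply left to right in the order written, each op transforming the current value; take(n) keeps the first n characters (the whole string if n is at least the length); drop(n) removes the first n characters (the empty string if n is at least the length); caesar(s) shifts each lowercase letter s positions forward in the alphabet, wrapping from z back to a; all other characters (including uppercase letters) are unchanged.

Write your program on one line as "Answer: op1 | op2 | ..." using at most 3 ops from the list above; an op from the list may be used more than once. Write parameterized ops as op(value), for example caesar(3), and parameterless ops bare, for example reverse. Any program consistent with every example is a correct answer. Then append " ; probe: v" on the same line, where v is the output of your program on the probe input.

caesar(8) | reverse ; probe: "uoek"

Check, running the answer program on each example:
  "wdx" -> "elf" -> "fle"
  "qetubceb" -> "ymbcjkmj" -> "jmkjcbmy"
  "yuuietrwtas" -> "gccqmbzebia" -> "aibezbmqccg"
  "nrmoffcmeba" -> "vzuwnnkumji" -> "ijmuknnwuzv"
  "olgihivuzz" -> "wtoqpqdchh" -> "hhcdqpqotw"
  "iozvkgroos" -> "qwhdsozwwa" -> "awwzosdhwq"
  probe: "cwgm" -> "keou" -> "uoek"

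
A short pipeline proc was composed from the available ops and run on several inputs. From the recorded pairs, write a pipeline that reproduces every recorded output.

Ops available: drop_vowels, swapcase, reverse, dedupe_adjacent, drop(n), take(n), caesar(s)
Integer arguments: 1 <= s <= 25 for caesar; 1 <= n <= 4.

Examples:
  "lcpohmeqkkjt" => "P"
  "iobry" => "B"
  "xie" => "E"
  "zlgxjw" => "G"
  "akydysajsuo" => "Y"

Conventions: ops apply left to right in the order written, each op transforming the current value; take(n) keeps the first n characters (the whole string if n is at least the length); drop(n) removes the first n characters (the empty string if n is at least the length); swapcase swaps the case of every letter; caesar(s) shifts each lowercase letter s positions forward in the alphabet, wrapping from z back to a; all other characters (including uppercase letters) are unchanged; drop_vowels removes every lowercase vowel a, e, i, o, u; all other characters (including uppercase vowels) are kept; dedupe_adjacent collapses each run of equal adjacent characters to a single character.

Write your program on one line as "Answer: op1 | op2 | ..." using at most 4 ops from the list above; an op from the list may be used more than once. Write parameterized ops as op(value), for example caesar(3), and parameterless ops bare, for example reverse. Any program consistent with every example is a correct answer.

drop(2) | take(1) | swapcase

Check, running the answer program on each example:
  "lcpohmeqkkjt" -> "pohmeqkkjt" -> "p" -> "P"
  "iobry" -> "bry" -> "b" -> "B"
  "xie" -> "e" -> "e" -> "E"
  "zlgxjw" -> "gxjw" -> "g" -> "G"
  "akydysajsuo" -> "ydysajsuo" -> "y" -> "Y"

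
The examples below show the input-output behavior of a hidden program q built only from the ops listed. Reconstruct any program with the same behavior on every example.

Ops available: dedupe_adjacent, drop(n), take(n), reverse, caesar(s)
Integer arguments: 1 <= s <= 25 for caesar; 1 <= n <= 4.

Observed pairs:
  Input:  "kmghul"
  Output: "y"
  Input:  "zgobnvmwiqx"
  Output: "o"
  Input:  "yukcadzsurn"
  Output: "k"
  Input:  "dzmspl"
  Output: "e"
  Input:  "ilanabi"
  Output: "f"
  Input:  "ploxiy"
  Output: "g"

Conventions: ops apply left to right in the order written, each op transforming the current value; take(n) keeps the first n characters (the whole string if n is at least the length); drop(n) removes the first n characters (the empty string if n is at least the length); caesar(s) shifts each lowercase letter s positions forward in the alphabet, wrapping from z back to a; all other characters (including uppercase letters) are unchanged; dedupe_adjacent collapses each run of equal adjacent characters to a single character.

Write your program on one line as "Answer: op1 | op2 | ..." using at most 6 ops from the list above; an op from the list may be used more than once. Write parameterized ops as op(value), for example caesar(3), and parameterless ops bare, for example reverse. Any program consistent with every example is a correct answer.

caesar(18) | drop(1) | reverse | drop(3) | take(1)

Check, running the answer program on each example:
  "kmghul" -> "ceyzmd" -> "eyzmd" -> "dmzye" -> "ye" -> "y"
  "zgobnvmwiqx" -> "rygtfneoaip" -> "ygtfneoaip" -> "piaoenftgy" -> "oenftgy" -> "o"
  "yukcadzsurn" -> "qmcusvrkmjf" -> "mcusvrkmjf" -> "fjmkrvsucm" -> "krvsucm" -> "k"
  "dzmspl" -> "vrekhd" -> "rekhd" -> "dhker" -> "er" -> "e"
  "ilanabi" -> "adsfsta" -> "dsfsta" -> "atsfsd" -> "fsd" -> "f"
  "ploxiy" -> "hdgpaq" -> "dgpaq" -> "qapgd" -> "gd" -> "g"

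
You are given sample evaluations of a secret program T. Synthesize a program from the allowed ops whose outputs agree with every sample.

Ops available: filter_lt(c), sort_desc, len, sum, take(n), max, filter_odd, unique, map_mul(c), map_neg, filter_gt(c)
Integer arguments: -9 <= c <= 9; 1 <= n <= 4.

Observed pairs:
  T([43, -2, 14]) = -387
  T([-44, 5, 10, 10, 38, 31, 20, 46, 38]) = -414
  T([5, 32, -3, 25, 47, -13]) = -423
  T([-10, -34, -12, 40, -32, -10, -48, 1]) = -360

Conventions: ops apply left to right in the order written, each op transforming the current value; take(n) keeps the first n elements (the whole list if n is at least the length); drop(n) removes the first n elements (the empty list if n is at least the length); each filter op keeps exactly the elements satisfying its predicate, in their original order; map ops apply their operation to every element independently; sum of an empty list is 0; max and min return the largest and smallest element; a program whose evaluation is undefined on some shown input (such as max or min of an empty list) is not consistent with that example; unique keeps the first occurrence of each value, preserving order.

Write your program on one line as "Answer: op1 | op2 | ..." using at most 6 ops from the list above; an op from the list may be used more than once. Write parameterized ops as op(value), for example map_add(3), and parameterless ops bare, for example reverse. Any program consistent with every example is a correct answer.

sort_desc | take(2) | take(1) | map_mul(-9) | sum

Check, running the answer program on each example:
  [43, -2, 14] -> [43, 14, -2] -> [43, 14] -> [43] -> [-387] -> -387
  [-44, 5, 10, 10, 38, 31, 20, 46, 38] -> [46, 38, 38, 31, 20, 10, 10, 5, -44] -> [46, 38] -> [46] -> [-414] -> -414
  [5, 32, -3, 25, 47, -13] -> [47, 32, 25, 5, -3, -13] -> [47, 32] -> [47] -> [-423] -> -423
  [-10, -34, -12, 40, -32, -10, -48, 1] -> [40, 1, -10, -10, -12, -32, -34, -48] -> [40, 1] -> [40] -> [-360] -> -360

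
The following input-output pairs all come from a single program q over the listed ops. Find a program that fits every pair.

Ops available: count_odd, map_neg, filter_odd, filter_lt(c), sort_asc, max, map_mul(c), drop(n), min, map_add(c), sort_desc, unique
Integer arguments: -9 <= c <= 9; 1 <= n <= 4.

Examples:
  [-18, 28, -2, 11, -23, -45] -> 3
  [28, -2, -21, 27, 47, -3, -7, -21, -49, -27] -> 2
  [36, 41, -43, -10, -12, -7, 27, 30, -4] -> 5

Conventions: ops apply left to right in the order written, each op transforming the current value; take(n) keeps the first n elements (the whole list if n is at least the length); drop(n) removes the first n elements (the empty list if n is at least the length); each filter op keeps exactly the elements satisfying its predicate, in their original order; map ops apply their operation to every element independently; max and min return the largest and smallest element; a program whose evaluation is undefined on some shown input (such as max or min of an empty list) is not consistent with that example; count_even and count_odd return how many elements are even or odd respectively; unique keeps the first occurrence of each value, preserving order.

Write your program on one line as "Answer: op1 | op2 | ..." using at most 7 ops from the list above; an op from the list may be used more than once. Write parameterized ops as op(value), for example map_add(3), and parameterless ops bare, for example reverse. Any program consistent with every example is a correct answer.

map_add(-1) | sort_desc | map_neg | unique | sort_desc | count_odd

Check, running the answer program on each example:
  [-18, 28, -2, 11, -23, -45] -> [-19, 27, -3, 10, -24, -46] -> [27, 10, -3, -19, -24, -46] -> [-27, -10, 3, 19, 24, 46] -> [-27, -10, 3, 19, 24, 46] -> [46, 24, 19, 3, -10, -27] -> 3
  [28, -2, -21, 27, 47, -3, -7, -21, -49, -27] -> [27, -3, -22, 26, 46, -4, -8, -22, -50, -28] -> [46, 27, 26, -3, -4, -8, -22, -22, -28, -50] -> [-46, -27, -26, 3, 4, 8, 22, 22, 28, 50] -> [-46, -27, -26, 3, 4, 8, 22, 28, 50] -> [50, 28, 22, 8, 4, 3, -26, -27, -46] -> 2
  [36, 41, -43, -10, -12, -7, 27, 30, -4] -> [35, 40, -44, -11, -13, -8, 26, 29, -5] -> [40, 35, 29, 26, -5, -8, -11, -13, -44] -> [-40, -35, -29, -26, 5, 8, 11, 13, 44] -> [-40, -35, -29, -26, 5, 8, 11, 13, 44] -> [44, 13, 11, 8, 5, -26, -29, -35, -40] -> 5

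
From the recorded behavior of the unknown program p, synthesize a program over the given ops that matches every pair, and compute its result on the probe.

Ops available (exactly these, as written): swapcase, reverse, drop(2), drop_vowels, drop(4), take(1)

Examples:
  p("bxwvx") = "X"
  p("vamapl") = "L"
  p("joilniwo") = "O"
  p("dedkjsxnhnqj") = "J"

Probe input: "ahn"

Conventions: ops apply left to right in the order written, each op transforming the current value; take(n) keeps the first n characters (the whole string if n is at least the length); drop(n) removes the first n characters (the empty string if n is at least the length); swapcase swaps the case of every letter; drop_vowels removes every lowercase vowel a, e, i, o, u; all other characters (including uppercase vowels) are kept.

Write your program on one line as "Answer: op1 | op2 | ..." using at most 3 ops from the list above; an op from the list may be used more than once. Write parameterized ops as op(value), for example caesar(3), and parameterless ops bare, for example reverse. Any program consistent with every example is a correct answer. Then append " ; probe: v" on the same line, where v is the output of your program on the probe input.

reverse | swapcase | take(1) ; probe: "N"

Check, running the answer program on each example:
  "bxwvx" -> "xvwxb" -> "XVWXB" -> "X"
  "vamapl" -> "lpamav" -> "LPAMAV" -> "L"
  "joilniwo" -> "owinlioj" -> "OWINLIOJ" -> "O"
  "dedkjsxnhnqj" -> "jqnhnxsjkded" -> "JQNHNXSJKDED" -> "J"
  probe: "ahn" -> "nha" -> "NHA" -> "N"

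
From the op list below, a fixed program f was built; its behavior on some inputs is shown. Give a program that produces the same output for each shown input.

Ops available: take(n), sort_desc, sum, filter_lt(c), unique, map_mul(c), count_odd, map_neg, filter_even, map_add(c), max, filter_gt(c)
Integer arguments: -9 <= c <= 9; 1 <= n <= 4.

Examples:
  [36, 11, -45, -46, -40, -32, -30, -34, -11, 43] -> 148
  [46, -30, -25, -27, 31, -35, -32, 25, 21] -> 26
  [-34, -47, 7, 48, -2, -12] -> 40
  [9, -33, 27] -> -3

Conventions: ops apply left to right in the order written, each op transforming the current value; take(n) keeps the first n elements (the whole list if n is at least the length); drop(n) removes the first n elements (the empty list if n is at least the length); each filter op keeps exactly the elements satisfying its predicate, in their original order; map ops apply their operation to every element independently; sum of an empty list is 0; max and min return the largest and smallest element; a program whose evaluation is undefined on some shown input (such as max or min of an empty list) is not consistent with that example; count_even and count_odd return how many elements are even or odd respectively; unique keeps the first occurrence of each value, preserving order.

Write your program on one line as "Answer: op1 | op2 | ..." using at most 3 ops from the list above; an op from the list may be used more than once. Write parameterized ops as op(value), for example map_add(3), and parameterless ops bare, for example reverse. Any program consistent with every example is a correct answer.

map_neg | sum

Check, running the answer program on each example:
  [36, 11, -45, -46, -40, -32, -30, -34, -11, 43] -> [-36, -11, 45, 46, 40, 32, 30, 34, 11, -43] -> 148
  [46, -30, -25, -27, 31, -35, -32, 25, 21] -> [-46, 30, 25, 27, -31, 35, 32, -25, -21] -> 26
  [-34, -47, 7, 48, -2, -12] -> [34, 47, -7, -48, 2, 12] -> 40
  [9, -33, 27] -> [-9, 33, -27] -> -3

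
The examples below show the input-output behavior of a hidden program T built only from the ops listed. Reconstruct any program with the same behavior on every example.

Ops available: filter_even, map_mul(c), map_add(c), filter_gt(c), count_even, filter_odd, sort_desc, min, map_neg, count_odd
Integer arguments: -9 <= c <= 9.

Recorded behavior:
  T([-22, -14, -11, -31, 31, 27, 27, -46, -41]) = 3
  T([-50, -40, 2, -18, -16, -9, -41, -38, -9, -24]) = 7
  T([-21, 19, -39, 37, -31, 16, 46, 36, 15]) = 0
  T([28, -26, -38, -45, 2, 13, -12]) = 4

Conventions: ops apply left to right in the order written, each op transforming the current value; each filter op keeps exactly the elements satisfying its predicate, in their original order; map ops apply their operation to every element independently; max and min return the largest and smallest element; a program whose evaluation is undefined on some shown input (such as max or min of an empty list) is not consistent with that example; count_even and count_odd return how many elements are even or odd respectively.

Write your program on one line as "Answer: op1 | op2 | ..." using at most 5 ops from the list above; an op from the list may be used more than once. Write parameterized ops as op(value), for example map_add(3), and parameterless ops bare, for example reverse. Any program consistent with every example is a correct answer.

map_neg | sort_desc | map_mul(3) | filter_gt(-8) | count_even

Check, running the answer program on each example:
  [-22, -14, -11, -31, 31, 27, 27, -46, -41] -> [22, 14, 11, 31, -31, -27, -27, 46, 41] -> [46, 41, 31, 22, 14, 11, -27, -27, -31] -> [138, 123, 93, 66, 42, 33, -81, -81, -93] -> [138, 123, 93, 66, 42, 33] -> 3
  [-50, -40, 2, -18, -16, -9, -41, -38, -9, -24] -> [50, 40, -2, 18, 16, 9, 41, 38, 9, 24] -> [50, 41, 40, 38, 24, 18, 16, 9, 9, -2] -> [150, 123, 120, 114, 72, 54, 48, 27, 27, -6] -> [150, 123, 120, 114, 72, 54, 48, 27, 27, -6] -> 7
  [-21, 19, -39, 37, -31, 16, 46, 36, 15] -> [21, -19, 39, -37, 31, -16, -46, -36, -15] -> [39, 31, 21, -15, -16, -19, -36, -37, -46] -> [117, 93, 63, -45, -48, -57, -108, -111, -138] -> [117, 93, 63] -> 0
  [28, -26, -38, -45, 2, 13, -12] -> [-28, 26, 38, 45, -2, -13, 12] -> [45, 38, 26, 12, -2, -13, -28] -> [135, 114, 78, 36, -6, -39, -84] -> [135, 114, 78, 36, -6] -> 4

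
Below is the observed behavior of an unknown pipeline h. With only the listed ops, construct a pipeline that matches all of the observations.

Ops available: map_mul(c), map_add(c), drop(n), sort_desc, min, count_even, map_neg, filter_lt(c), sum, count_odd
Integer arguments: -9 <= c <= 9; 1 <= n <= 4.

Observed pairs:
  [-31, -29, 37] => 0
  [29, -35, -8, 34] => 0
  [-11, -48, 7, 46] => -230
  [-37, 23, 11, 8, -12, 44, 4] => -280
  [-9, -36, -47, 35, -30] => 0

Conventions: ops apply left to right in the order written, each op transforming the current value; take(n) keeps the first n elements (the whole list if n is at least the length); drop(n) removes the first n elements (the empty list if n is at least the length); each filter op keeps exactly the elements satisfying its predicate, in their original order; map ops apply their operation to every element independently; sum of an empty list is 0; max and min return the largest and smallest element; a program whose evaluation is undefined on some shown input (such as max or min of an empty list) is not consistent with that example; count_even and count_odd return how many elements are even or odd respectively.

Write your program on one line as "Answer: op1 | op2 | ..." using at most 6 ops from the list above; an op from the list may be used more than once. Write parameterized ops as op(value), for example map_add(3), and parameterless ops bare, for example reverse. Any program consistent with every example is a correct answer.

drop(2) | map_mul(-5) | filter_lt(-5) | drop(1) | sum

Check, running the answer program on each example:
  [-31, -29, 37] -> [37] -> [-185] -> [-185] -> [] -> 0
  [29, -35, -8, 34] -> [-8, 34] -> [40, -170] -> [-170] -> [] -> 0
  [-11, -48, 7, 46] -> [7, 46] -> [-35, -230] -> [-35, -230] -> [-230] -> -230
  [-37, 23, 11, 8, -12, 44, 4] -> [11, 8, -12, 44, 4] -> [-55, -40, 60, -220, -20] -> [-55, -40, -220, -20] -> [-40, -220, -20] -> -280
  [-9, -36, -47, 35, -30] -> [-47, 35, -30] -> [235, -175, 150] -> [-175] -> [] -> 0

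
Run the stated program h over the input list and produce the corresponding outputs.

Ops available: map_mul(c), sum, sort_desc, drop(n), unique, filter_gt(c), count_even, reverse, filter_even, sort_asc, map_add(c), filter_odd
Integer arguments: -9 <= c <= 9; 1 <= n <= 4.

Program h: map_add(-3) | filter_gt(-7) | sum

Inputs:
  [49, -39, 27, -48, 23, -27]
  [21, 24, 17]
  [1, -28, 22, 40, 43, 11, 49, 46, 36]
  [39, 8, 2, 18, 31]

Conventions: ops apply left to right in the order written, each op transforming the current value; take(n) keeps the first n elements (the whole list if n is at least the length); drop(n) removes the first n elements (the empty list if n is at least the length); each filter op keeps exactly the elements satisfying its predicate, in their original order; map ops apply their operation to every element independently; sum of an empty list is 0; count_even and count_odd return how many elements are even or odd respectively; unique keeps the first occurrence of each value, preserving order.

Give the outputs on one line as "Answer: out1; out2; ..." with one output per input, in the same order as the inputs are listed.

90; 53; 224; 83

Execution, op by op:
  [49, -39, 27, -48, 23, -27] -> [46, -42, 24, -51, 20, -30] -> [46, 24, 20] -> 90
  [21, 24, 17] -> [18, 21, 14] -> [18, 21, 14] -> 53
  [1, -28, 22, 40, 43, 11, 49, 46, 36] -> [-2, -31, 19, 37, 40, 8, 46, 43, 33] -> [-2, 19, 37, 40, 8, 46, 43, 33] -> 224
  [39, 8, 2, 18, 31] -> [36, 5, -1, 15, 28] -> [36, 5, -1, 15, 28] -> 83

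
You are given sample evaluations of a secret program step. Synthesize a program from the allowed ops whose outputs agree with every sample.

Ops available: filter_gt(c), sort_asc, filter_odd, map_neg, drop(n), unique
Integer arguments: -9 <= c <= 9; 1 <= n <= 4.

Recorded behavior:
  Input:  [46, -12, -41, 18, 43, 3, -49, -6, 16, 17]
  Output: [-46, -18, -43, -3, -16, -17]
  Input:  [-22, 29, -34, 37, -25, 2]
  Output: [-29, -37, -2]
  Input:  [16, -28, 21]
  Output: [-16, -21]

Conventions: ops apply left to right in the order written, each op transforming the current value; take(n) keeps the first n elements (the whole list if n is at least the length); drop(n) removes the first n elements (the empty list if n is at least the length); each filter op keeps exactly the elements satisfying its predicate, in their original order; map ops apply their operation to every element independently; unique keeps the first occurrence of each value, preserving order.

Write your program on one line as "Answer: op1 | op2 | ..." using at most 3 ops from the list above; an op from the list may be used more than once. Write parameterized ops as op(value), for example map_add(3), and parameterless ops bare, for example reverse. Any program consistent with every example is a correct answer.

filter_gt(-2) | map_neg

Check, running the answer program on each example:
  [46, -12, -41, 18, 43, 3, -49, -6, 16, 17] -> [46, 18, 43, 3, 16, 17] -> [-46, -18, -43, -3, -16, -17]
  [-22, 29, -34, 37, -25, 2] -> [29, 37, 2] -> [-29, -37, -2]
  [16, -28, 21] -> [16, 21] -> [-16, -21]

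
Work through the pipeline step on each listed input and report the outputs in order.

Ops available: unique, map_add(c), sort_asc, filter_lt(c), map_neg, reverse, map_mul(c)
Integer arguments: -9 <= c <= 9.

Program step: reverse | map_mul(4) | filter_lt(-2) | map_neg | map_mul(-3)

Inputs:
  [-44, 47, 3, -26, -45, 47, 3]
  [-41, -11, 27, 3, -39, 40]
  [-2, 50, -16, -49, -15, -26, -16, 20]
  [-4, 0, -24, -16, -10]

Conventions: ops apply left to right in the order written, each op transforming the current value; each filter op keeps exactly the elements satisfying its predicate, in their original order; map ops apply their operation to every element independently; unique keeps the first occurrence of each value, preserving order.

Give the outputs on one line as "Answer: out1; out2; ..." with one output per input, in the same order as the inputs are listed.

Execution, op by op:
  [-44, 47, 3, -26, -45, 47, 3] -> [3, 47, -45, -26, 3, 47, -44] -> [12, 188, -180, -104, 12, 188, -176] -> [-180, -104, -176] -> [180, 104, 176] -> [-540, -312, -528]
  [-41, -11, 27, 3, -39, 40] -> [40, -39, 3, 27, -11, -41] -> [160, -156, 12, 108, -44, -164] -> [-156, -44, -164] -> [156, 44, 164] -> [-468, -132, -492]
  [-2, 50, -16, -49, -15, -26, -16, 20] -> [20, -16, -26, -15, -49, -16, 50, -2] -> [80, -64, -104, -60, -196, -64, 200, -8] -> [-64, -104, -60, -196, -64, -8] -> [64, 104, 60, 196, 64, 8] -> [-192, -312, -180, -588, -192, -24]
  [-4, 0, -24, -16, -10] -> [-10, -16, -24, 0, -4] -> [-40, -64, -96, 0, -16] -> [-40, -64, -96, -16] -> [40, 64, 96, 16] -> [-120, -192, -288, -48]

[-540, -312, -528]; [-468, -132, -492]; [-192, -312, -180, -588, -192, -24]; [-120, -192, -288, -48]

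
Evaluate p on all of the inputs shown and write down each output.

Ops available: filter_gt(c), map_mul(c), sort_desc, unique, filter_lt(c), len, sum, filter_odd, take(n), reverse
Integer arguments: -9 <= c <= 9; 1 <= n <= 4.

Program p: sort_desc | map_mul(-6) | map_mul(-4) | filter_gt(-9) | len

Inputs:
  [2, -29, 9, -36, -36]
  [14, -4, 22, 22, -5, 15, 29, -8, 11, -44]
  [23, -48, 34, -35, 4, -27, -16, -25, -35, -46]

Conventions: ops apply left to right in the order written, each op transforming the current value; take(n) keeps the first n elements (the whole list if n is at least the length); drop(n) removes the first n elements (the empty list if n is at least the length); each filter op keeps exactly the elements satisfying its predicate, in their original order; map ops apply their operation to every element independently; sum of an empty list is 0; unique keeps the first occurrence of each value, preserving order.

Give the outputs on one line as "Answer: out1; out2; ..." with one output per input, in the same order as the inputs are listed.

2; 6; 3

Execution, op by op:
  [2, -29, 9, -36, -36] -> [9, 2, -29, -36, -36] -> [-54, -12, 174, 216, 216] -> [216, 48, -696, -864, -864] -> [216, 48] -> 2
  [14, -4, 22, 22, -5, 15, 29, -8, 11, -44] -> [29, 22, 22, 15, 14, 11, -4, -5, -8, -44] -> [-174, -132, -132, -90, -84, -66, 24, 30, 48, 264] -> [696, 528, 528, 360, 336, 264, -96, -120, -192, -1056] -> [696, 528, 528, 360, 336, 264] -> 6
  [23, -48, 34, -35, 4, -27, -16, -25, -35, -46] -> [34, 23, 4, -16, -25, -27, -35, -35, -46, -48] -> [-204, -138, -24, 96, 150, 162, 210, 210, 276, 288] -> [816, 552, 96, -384, -600, -648, -840, -840, -1104, -1152] -> [816, 552, 96] -> 3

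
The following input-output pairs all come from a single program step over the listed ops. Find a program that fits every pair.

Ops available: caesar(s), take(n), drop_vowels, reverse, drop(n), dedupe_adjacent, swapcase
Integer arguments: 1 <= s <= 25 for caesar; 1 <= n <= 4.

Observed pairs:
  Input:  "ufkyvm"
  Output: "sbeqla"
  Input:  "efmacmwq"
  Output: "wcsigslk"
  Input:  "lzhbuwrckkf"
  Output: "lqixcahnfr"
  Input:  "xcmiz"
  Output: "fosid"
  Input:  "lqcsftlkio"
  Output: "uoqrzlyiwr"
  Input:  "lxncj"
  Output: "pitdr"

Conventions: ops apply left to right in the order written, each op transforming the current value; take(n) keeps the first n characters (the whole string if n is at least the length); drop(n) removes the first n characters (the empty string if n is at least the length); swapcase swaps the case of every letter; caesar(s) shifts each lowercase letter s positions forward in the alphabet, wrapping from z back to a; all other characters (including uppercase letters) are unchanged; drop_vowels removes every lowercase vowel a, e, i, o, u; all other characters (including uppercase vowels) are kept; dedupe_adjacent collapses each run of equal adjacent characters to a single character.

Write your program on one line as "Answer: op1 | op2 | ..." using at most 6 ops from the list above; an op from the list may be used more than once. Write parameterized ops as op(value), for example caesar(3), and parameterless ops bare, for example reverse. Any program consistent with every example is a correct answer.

caesar(6) | dedupe_adjacent | swapcase | reverse | swapcase

Check, running the answer program on each example:
  "ufkyvm" -> "alqebs" -> "alqebs" -> "ALQEBS" -> "SBEQLA" -> "sbeqla"
  "efmacmwq" -> "klsgiscw" -> "klsgiscw" -> "KLSGISCW" -> "WCSIGSLK" -> "wcsigslk"
  "lzhbuwrckkf" -> "rfnhacxiqql" -> "rfnhacxiql" -> "RFNHACXIQL" -> "LQIXCAHNFR" -> "lqixcahnfr"
  "xcmiz" -> "disof" -> "disof" -> "DISOF" -> "FOSID" -> "fosid"
  "lqcsftlkio" -> "rwiylzrqou" -> "rwiylzrqou" -> "RWIYLZRQOU" -> "UOQRZLYIWR" -> "uoqrzlyiwr"
  "lxncj" -> "rdtip" -> "rdtip" -> "RDTIP" -> "PITDR" -> "pitdr"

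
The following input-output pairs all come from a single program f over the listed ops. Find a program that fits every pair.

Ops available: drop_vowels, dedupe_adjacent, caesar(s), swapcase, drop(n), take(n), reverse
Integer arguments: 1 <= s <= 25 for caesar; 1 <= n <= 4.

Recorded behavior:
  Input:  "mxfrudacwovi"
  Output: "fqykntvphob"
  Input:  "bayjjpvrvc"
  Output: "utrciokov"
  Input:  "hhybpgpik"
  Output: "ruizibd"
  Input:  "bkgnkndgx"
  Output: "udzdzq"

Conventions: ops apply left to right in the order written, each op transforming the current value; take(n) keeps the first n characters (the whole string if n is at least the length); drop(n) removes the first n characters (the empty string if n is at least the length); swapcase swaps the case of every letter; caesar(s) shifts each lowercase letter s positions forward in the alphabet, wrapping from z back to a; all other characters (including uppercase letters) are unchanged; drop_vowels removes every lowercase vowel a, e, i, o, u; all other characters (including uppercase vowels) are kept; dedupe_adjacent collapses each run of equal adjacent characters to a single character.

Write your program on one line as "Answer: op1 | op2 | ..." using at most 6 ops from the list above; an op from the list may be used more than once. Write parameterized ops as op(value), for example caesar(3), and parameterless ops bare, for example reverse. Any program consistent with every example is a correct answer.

caesar(1) | drop_vowels | caesar(24) | caesar(20) | dedupe_adjacent

Check, running the answer program on each example:
  "mxfrudacwovi" -> "nygsvebdxpwj" -> "nygsvbdxpwj" -> "lweqtzbvnuh" -> "fqykntvphob" -> "fqykntvphob"
  "bayjjpvrvc" -> "cbzkkqwswd" -> "cbzkkqwswd" -> "azxiiouqub" -> "utrcciokov" -> "utrciokov"
  "hhybpgpik" -> "iizcqhqjl" -> "zcqhqjl" -> "xaofohj" -> "ruizibd" -> "ruizibd"
  "bkgnkndgx" -> "clholoehy" -> "clhlhy" -> "ajfjfw" -> "udzdzq" -> "udzdzq"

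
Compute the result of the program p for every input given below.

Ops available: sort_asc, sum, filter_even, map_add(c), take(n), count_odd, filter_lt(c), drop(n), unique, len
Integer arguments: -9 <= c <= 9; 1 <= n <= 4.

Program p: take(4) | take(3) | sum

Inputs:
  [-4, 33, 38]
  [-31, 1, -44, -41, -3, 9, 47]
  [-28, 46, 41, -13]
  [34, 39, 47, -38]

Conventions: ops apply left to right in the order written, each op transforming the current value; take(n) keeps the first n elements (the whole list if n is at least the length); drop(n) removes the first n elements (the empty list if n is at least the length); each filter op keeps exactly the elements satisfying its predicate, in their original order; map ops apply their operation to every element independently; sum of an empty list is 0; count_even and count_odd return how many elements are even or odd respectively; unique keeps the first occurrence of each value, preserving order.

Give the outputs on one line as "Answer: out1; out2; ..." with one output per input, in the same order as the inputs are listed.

67; -74; 59; 120

Execution, op by op:
  [-4, 33, 38] -> [-4, 33, 38] -> [-4, 33, 38] -> 67
  [-31, 1, -44, -41, -3, 9, 47] -> [-31, 1, -44, -41] -> [-31, 1, -44] -> -74
  [-28, 46, 41, -13] -> [-28, 46, 41, -13] -> [-28, 46, 41] -> 59
  [34, 39, 47, -38] -> [34, 39, 47, -38] -> [34, 39, 47] -> 120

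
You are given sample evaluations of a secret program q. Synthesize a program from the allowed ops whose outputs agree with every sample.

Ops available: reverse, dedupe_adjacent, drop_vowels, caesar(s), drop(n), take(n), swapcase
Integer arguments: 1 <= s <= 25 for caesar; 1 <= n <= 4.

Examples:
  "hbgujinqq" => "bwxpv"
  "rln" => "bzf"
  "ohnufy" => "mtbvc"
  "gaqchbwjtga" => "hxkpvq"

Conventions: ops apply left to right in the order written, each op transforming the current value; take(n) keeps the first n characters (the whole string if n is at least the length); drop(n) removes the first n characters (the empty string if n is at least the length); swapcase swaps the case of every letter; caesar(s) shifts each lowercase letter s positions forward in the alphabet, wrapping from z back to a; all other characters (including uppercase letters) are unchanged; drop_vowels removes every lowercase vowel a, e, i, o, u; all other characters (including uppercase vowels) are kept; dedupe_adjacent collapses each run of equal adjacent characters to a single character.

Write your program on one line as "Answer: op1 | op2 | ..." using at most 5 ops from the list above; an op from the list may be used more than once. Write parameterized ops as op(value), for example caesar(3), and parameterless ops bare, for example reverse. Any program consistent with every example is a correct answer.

caesar(3) | dedupe_adjacent | reverse | caesar(11) | drop_vowels

Check, running the answer program on each example:
  "hbgujinqq" -> "kejxmlqtt" -> "kejxmlqt" -> "tqlmxjek" -> "ebwxiupv" -> "bwxpv"
  "rln" -> "uoq" -> "uoq" -> "qou" -> "bzf" -> "bzf"
  "ohnufy" -> "rkqxib" -> "rkqxib" -> "bixqkr" -> "mtibvc" -> "mtbvc"
  "gaqchbwjtga" -> "jdtfkezmwjd" -> "jdtfkezmwjd" -> "djwmzekftdj" -> "ouhxkpvqeou" -> "hxkpvq"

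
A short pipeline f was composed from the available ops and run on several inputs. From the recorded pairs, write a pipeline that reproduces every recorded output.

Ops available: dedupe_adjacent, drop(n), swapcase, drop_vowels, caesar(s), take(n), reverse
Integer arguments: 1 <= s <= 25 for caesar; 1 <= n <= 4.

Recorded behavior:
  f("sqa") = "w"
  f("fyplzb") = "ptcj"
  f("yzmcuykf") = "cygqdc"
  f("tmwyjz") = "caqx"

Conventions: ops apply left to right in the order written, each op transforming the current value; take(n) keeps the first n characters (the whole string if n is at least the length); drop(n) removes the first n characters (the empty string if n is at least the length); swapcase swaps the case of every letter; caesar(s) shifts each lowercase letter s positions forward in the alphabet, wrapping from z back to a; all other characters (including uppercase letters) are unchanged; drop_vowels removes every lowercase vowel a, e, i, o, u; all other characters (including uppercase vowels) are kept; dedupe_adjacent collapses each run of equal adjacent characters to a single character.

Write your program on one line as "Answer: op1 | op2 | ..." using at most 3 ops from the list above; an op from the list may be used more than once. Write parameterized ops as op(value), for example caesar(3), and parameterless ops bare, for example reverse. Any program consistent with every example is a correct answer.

caesar(4) | reverse | drop(2)

Check, running the answer program on each example:
  "sqa" -> "wue" -> "euw" -> "w"
  "fyplzb" -> "jctpdf" -> "fdptcj" -> "ptcj"
  "yzmcuykf" -> "cdqgycoj" -> "jocygqdc" -> "cygqdc"
  "tmwyjz" -> "xqacnd" -> "dncaqx" -> "caqx"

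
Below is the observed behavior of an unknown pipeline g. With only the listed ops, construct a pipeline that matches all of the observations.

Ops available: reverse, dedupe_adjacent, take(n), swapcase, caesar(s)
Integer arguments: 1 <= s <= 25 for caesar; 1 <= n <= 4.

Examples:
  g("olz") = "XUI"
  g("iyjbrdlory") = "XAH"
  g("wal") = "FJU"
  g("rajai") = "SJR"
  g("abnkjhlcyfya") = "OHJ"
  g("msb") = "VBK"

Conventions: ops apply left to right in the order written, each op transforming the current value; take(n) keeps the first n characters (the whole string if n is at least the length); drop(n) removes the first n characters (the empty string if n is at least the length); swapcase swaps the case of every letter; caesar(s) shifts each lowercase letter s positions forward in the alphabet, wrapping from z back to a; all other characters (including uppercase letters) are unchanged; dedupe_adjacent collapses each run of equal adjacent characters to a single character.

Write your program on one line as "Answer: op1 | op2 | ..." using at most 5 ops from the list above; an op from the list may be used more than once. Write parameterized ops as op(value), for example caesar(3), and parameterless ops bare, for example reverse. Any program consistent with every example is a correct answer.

reverse | take(3) | caesar(9) | reverse | swapcase

Check, running the answer program on each example:
  "olz" -> "zlo" -> "zlo" -> "iux" -> "xui" -> "XUI"
  "iyjbrdlory" -> "yroldrbjyi" -> "yro" -> "hax" -> "xah" -> "XAH"
  "wal" -> "law" -> "law" -> "ujf" -> "fju" -> "FJU"
  "rajai" -> "iajar" -> "iaj" -> "rjs" -> "sjr" -> "SJR"
  "abnkjhlcyfya" -> "ayfyclhjknba" -> "ayf" -> "jho" -> "ohj" -> "OHJ"
  "msb" -> "bsm" -> "bsm" -> "kbv" -> "vbk" -> "VBK"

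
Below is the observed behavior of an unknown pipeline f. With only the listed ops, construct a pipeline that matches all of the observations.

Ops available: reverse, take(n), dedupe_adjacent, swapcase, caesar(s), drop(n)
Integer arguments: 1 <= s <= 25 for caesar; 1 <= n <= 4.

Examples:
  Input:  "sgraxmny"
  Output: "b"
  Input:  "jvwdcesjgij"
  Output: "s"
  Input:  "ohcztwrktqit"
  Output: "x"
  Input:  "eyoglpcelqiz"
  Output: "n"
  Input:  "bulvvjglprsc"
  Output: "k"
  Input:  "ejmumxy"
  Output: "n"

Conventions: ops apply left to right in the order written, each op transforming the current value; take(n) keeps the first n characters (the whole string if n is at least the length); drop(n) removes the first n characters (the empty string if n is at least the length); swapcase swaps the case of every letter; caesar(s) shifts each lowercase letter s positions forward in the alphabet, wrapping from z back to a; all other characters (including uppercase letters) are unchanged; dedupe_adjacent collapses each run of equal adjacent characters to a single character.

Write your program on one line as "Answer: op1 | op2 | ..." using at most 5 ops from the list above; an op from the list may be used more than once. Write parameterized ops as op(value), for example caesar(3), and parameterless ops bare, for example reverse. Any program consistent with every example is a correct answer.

dedupe_adjacent | caesar(9) | take(4) | reverse | drop(3)

Check, running the answer program on each example:
  "sgraxmny" -> "sgraxmny" -> "bpajgvwh" -> "bpaj" -> "japb" -> "b"
  "jvwdcesjgij" -> "jvwdcesjgij" -> "sefmlnbsprs" -> "sefm" -> "mfes" -> "s"
  "ohcztwrktqit" -> "ohcztwrktqit" -> "xqlicfatczrc" -> "xqli" -> "ilqx" -> "x"
  "eyoglpcelqiz" -> "eyoglpcelqiz" -> "nhxpuylnuzri" -> "nhxp" -> "pxhn" -> "n"
  "bulvvjglprsc" -> "bulvjglprsc" -> "kduespuyabl" -> "kdue" -> "eudk" -> "k"
  "ejmumxy" -> "ejmumxy" -> "nsvdvgh" -> "nsvd" -> "dvsn" -> "n"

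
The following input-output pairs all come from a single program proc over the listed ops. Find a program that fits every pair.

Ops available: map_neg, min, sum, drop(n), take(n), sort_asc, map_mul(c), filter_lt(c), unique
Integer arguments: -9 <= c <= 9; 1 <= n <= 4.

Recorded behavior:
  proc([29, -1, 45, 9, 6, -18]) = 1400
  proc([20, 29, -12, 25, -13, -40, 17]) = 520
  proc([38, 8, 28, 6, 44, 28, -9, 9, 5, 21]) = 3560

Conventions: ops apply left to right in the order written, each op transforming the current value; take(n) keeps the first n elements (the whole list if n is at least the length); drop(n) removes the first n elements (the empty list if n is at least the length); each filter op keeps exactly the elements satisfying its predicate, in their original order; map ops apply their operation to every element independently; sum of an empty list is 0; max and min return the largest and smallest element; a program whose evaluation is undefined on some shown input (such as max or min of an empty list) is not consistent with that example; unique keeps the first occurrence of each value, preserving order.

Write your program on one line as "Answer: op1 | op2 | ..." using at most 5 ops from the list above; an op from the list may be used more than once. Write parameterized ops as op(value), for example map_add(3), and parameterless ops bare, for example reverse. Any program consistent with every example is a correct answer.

map_mul(-5) | map_mul(4) | map_neg | sum

Check, running the answer program on each example:
  [29, -1, 45, 9, 6, -18] -> [-145, 5, -225, -45, -30, 90] -> [-580, 20, -900, -180, -120, 360] -> [580, -20, 900, 180, 120, -360] -> 1400
  [20, 29, -12, 25, -13, -40, 17] -> [-100, -145, 60, -125, 65, 200, -85] -> [-400, -580, 240, -500, 260, 800, -340] -> [400, 580, -240, 500, -260, -800, 340] -> 520
  [38, 8, 28, 6, 44, 28, -9, 9, 5, 21] -> [-190, -40, -140, -30, -220, -140, 45, -45, -25, -105] -> [-760, -160, -560, -120, -880, -560, 180, -180, -100, -420] -> [760, 160, 560, 120, 880, 560, -180, 180, 100, 420] -> 3560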